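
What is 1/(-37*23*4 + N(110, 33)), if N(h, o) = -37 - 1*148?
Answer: -1/3589 ≈ -0.00027863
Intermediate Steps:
N(h, o) = -185 (N(h, o) = -37 - 148 = -185)
1/(-37*23*4 + N(110, 33)) = 1/(-37*23*4 - 185) = 1/(-851*4 - 185) = 1/(-3404 - 185) = 1/(-3589) = -1/3589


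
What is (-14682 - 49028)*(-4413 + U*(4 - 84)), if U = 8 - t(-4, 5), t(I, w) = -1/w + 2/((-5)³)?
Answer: 1615137694/5 ≈ 3.2303e+8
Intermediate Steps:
t(I, w) = -2/125 - 1/w (t(I, w) = -1/w + 2/(-125) = -1/w + 2*(-1/125) = -1/w - 2/125 = -2/125 - 1/w)
U = 1027/125 (U = 8 - (-2/125 - 1/5) = 8 - (-2/125 - 1*⅕) = 8 - (-2/125 - ⅕) = 8 - 1*(-27/125) = 8 + 27/125 = 1027/125 ≈ 8.2160)
(-14682 - 49028)*(-4413 + U*(4 - 84)) = (-14682 - 49028)*(-4413 + 1027*(4 - 84)/125) = -63710*(-4413 + (1027/125)*(-80)) = -63710*(-4413 - 16432/25) = -63710*(-126757/25) = 1615137694/5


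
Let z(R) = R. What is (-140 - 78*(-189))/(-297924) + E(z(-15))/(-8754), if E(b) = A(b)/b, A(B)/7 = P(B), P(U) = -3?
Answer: -8905764/181112965 ≈ -0.049172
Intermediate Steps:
A(B) = -21 (A(B) = 7*(-3) = -21)
E(b) = -21/b
(-140 - 78*(-189))/(-297924) + E(z(-15))/(-8754) = (-140 - 78*(-189))/(-297924) - 21/(-15)/(-8754) = (-140 + 14742)*(-1/297924) - 21*(-1/15)*(-1/8754) = 14602*(-1/297924) + (7/5)*(-1/8754) = -7301/148962 - 7/43770 = -8905764/181112965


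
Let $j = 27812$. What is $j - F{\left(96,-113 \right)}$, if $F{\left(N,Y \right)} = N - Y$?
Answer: $27603$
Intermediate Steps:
$j - F{\left(96,-113 \right)} = 27812 - \left(96 - -113\right) = 27812 - \left(96 + 113\right) = 27812 - 209 = 27603$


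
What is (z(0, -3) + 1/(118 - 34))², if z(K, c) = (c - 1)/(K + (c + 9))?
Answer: 3025/7056 ≈ 0.42871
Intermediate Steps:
z(K, c) = (-1 + c)/(9 + K + c) (z(K, c) = (-1 + c)/(K + (9 + c)) = (-1 + c)/(9 + K + c))
(z(0, -3) + 1/(118 - 34))² = ((-1 - 3)/(9 + 0 - 3) + 1/(118 - 34))² = (-4/6 + 1/84)² = ((⅙)*(-4) + 1/84)² = (-⅔ + 1/84)² = (-55/84)² = 3025/7056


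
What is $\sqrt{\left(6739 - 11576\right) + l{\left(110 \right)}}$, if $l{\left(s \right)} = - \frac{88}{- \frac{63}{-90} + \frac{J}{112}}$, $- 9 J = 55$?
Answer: $\frac{7 i \sqrt{1074039757}}{3253} \approx 70.522 i$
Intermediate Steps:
$J = - \frac{55}{9}$ ($J = \left(- \frac{1}{9}\right) 55 = - \frac{55}{9} \approx -6.1111$)
$l{\left(s \right)} = - \frac{443520}{3253}$ ($l{\left(s \right)} = - \frac{88}{- \frac{63}{-90} - \frac{55}{9 \cdot 112}} = - \frac{88}{\left(-63\right) \left(- \frac{1}{90}\right) - \frac{55}{1008}} = - \frac{88}{\frac{7}{10} - \frac{55}{1008}} = - \frac{88}{\frac{3253}{5040}} = \left(-88\right) \frac{5040}{3253} = - \frac{443520}{3253}$)
$\sqrt{\left(6739 - 11576\right) + l{\left(110 \right)}} = \sqrt{\left(6739 - 11576\right) - \frac{443520}{3253}} = \sqrt{-4837 - \frac{443520}{3253}} = \sqrt{- \frac{16178281}{3253}} = \frac{7 i \sqrt{1074039757}}{3253}$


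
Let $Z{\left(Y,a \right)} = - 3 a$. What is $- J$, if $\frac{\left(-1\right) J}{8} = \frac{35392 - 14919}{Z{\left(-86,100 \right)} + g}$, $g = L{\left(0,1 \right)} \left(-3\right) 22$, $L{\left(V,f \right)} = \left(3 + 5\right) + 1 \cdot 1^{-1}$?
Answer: $- \frac{81892}{447} \approx -183.2$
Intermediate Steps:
$L{\left(V,f \right)} = 9$ ($L{\left(V,f \right)} = 8 + 1 \cdot 1 = 8 + 1 = 9$)
$g = -594$ ($g = 9 \left(-3\right) 22 = \left(-27\right) 22 = -594$)
$J = \frac{81892}{447}$ ($J = - 8 \frac{35392 - 14919}{\left(-3\right) 100 - 594} = - 8 \frac{20473}{-300 - 594} = - 8 \frac{20473}{-894} = - 8 \cdot 20473 \left(- \frac{1}{894}\right) = \left(-8\right) \left(- \frac{20473}{894}\right) = \frac{81892}{447} \approx 183.2$)
$- J = \left(-1\right) \frac{81892}{447} = - \frac{81892}{447}$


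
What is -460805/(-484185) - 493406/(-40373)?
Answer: 1095761125/83182983 ≈ 13.173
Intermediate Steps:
-460805/(-484185) - 493406/(-40373) = -460805*(-1/484185) - 493406*(-1/40373) = 92161/96837 + 10498/859 = 1095761125/83182983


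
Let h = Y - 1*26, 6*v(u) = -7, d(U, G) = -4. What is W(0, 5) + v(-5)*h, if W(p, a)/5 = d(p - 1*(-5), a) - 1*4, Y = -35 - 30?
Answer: 397/6 ≈ 66.167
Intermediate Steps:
Y = -65
v(u) = -7/6 (v(u) = (1/6)*(-7) = -7/6)
W(p, a) = -40 (W(p, a) = 5*(-4 - 1*4) = 5*(-4 - 4) = 5*(-8) = -40)
h = -91 (h = -65 - 1*26 = -65 - 26 = -91)
W(0, 5) + v(-5)*h = -40 - 7/6*(-91) = -40 + 637/6 = 397/6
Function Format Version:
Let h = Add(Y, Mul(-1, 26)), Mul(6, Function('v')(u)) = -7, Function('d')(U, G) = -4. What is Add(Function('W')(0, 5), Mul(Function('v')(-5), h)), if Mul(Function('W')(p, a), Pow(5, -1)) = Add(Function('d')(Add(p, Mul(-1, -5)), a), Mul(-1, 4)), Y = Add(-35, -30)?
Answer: Rational(397, 6) ≈ 66.167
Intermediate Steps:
Y = -65
Function('v')(u) = Rational(-7, 6) (Function('v')(u) = Mul(Rational(1, 6), -7) = Rational(-7, 6))
Function('W')(p, a) = -40 (Function('W')(p, a) = Mul(5, Add(-4, Mul(-1, 4))) = Mul(5, Add(-4, -4)) = Mul(5, -8) = -40)
h = -91 (h = Add(-65, Mul(-1, 26)) = Add(-65, -26) = -91)
Add(Function('W')(0, 5), Mul(Function('v')(-5), h)) = Add(-40, Mul(Rational(-7, 6), -91)) = Add(-40, Rational(637, 6)) = Rational(397, 6)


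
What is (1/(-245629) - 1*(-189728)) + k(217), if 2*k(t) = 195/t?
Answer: 20225619225029/106602986 ≈ 1.8973e+5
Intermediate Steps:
k(t) = 195/(2*t) (k(t) = (195/t)/2 = 195/(2*t))
(1/(-245629) - 1*(-189728)) + k(217) = (1/(-245629) - 1*(-189728)) + (195/2)/217 = (-1/245629 + 189728) + (195/2)*(1/217) = 46602698911/245629 + 195/434 = 20225619225029/106602986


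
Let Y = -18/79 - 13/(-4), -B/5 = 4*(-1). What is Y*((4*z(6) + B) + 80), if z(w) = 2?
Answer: 25785/79 ≈ 326.39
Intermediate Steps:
B = 20 (B = -20*(-1) = -5*(-4) = 20)
Y = 955/316 (Y = -18*1/79 - 13*(-1/4) = -18/79 + 13/4 = 955/316 ≈ 3.0222)
Y*((4*z(6) + B) + 80) = 955*((4*2 + 20) + 80)/316 = 955*((8 + 20) + 80)/316 = 955*(28 + 80)/316 = (955/316)*108 = 25785/79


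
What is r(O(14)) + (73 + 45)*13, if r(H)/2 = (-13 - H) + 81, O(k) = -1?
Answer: 1672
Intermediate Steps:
r(H) = 136 - 2*H (r(H) = 2*((-13 - H) + 81) = 2*(68 - H) = 136 - 2*H)
r(O(14)) + (73 + 45)*13 = (136 - 2*(-1)) + (73 + 45)*13 = (136 + 2) + 118*13 = 138 + 1534 = 1672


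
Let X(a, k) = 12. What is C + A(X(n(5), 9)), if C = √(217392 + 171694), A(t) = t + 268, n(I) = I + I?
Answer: 280 + √389086 ≈ 903.77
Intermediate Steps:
n(I) = 2*I
A(t) = 268 + t
C = √389086 ≈ 623.77
C + A(X(n(5), 9)) = √389086 + (268 + 12) = √389086 + 280 = 280 + √389086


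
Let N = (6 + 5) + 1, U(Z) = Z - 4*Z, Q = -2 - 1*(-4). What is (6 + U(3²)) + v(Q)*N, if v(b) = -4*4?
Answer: -213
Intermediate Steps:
Q = 2 (Q = -2 + 4 = 2)
U(Z) = -3*Z
v(b) = -16
N = 12 (N = 11 + 1 = 12)
(6 + U(3²)) + v(Q)*N = (6 - 3*3²) - 16*12 = (6 - 3*9) - 192 = (6 - 27) - 192 = -21 - 192 = -213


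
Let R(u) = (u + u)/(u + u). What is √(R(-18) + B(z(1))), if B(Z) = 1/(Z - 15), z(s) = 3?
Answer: √33/6 ≈ 0.95743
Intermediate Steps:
B(Z) = 1/(-15 + Z)
R(u) = 1 (R(u) = (2*u)/((2*u)) = (2*u)*(1/(2*u)) = 1)
√(R(-18) + B(z(1))) = √(1 + 1/(-15 + 3)) = √(1 + 1/(-12)) = √(1 - 1/12) = √(11/12) = √33/6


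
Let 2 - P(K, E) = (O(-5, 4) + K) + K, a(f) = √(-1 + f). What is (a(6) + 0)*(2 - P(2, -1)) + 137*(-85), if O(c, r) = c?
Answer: -11645 - √5 ≈ -11647.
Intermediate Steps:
P(K, E) = 7 - 2*K (P(K, E) = 2 - ((-5 + K) + K) = 2 - (-5 + 2*K) = 2 + (5 - 2*K) = 7 - 2*K)
(a(6) + 0)*(2 - P(2, -1)) + 137*(-85) = (√(-1 + 6) + 0)*(2 - (7 - 2*2)) + 137*(-85) = (√5 + 0)*(2 - (7 - 4)) - 11645 = √5*(2 - 1*3) - 11645 = √5*(2 - 3) - 11645 = √5*(-1) - 11645 = -√5 - 11645 = -11645 - √5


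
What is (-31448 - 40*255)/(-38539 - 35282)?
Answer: 41648/73821 ≈ 0.56418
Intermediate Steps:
(-31448 - 40*255)/(-38539 - 35282) = (-31448 - 10200)/(-73821) = -41648*(-1/73821) = 41648/73821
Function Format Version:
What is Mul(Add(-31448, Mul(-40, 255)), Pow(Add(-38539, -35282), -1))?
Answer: Rational(41648, 73821) ≈ 0.56418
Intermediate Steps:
Mul(Add(-31448, Mul(-40, 255)), Pow(Add(-38539, -35282), -1)) = Mul(Add(-31448, -10200), Pow(-73821, -1)) = Mul(-41648, Rational(-1, 73821)) = Rational(41648, 73821)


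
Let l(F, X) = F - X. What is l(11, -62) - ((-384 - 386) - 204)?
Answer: 1047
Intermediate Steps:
l(11, -62) - ((-384 - 386) - 204) = (11 - 1*(-62)) - ((-384 - 386) - 204) = (11 + 62) - (-770 - 204) = 73 - 1*(-974) = 73 + 974 = 1047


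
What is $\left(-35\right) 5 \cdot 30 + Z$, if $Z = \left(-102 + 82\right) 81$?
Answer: $-6870$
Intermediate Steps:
$Z = -1620$ ($Z = \left(-20\right) 81 = -1620$)
$\left(-35\right) 5 \cdot 30 + Z = \left(-35\right) 5 \cdot 30 - 1620 = \left(-175\right) 30 - 1620 = -5250 - 1620 = -6870$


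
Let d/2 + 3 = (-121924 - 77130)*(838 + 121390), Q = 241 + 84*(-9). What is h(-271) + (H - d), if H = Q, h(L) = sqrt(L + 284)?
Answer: 48659944115 + sqrt(13) ≈ 4.8660e+10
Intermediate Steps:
Q = -515 (Q = 241 - 756 = -515)
h(L) = sqrt(284 + L)
H = -515
d = -48659944630 (d = -6 + 2*((-121924 - 77130)*(838 + 121390)) = -6 + 2*(-199054*122228) = -6 + 2*(-24329972312) = -6 - 48659944624 = -48659944630)
h(-271) + (H - d) = sqrt(284 - 271) + (-515 - 1*(-48659944630)) = sqrt(13) + (-515 + 48659944630) = sqrt(13) + 48659944115 = 48659944115 + sqrt(13)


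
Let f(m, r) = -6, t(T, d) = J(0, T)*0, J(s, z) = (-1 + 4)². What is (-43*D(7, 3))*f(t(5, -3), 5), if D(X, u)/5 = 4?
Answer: 5160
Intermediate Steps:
J(s, z) = 9 (J(s, z) = 3² = 9)
D(X, u) = 20 (D(X, u) = 5*4 = 20)
t(T, d) = 0 (t(T, d) = 9*0 = 0)
(-43*D(7, 3))*f(t(5, -3), 5) = -43*20*(-6) = -860*(-6) = 5160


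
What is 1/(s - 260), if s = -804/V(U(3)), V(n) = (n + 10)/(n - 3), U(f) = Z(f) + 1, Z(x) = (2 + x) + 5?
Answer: -7/3964 ≈ -0.0017659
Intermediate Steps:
Z(x) = 7 + x
U(f) = 8 + f (U(f) = (7 + f) + 1 = 8 + f)
V(n) = (10 + n)/(-3 + n)
s = -2144/7 (s = -804*(-3 + (8 + 3))/(10 + (8 + 3)) = -804*(-3 + 11)/(10 + 11) = -804/(21/8) = -804/((1/8)*21) = -804/21/8 = -804*8/21 = -2144/7 ≈ -306.29)
1/(s - 260) = 1/(-2144/7 - 260) = 1/(-3964/7) = -7/3964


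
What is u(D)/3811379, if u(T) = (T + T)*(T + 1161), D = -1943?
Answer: 3038852/3811379 ≈ 0.79731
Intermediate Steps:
u(T) = 2*T*(1161 + T) (u(T) = (2*T)*(1161 + T) = 2*T*(1161 + T))
u(D)/3811379 = (2*(-1943)*(1161 - 1943))/3811379 = (2*(-1943)*(-782))*(1/3811379) = 3038852*(1/3811379) = 3038852/3811379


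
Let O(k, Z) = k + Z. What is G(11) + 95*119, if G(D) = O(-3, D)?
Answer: 11313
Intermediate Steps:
O(k, Z) = Z + k
G(D) = -3 + D (G(D) = D - 3 = -3 + D)
G(11) + 95*119 = (-3 + 11) + 95*119 = 8 + 11305 = 11313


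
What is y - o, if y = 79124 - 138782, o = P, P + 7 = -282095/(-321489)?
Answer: -19177422434/321489 ≈ -59652.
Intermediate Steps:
P = -1968328/321489 (P = -7 - 282095/(-321489) = -7 - 282095*(-1/321489) = -7 + 282095/321489 = -1968328/321489 ≈ -6.1225)
o = -1968328/321489 ≈ -6.1225
y = -59658
y - o = -59658 - 1*(-1968328/321489) = -59658 + 1968328/321489 = -19177422434/321489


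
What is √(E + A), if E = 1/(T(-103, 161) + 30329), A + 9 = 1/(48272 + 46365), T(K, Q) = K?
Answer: I*√73641680145098351790/2860497962 ≈ 3.0*I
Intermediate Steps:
A = -851732/94637 (A = -9 + 1/(48272 + 46365) = -9 + 1/94637 = -851732/94637 ≈ -9.0000)
E = 1/30226 (E = 1/(-103 + 30329) = 1/30226 ≈ 3.3084e-5)
√(E + A) = √(1/30226 - 851732/94637) = √(-25744356795/2860497962) = I*√73641680145098351790/2860497962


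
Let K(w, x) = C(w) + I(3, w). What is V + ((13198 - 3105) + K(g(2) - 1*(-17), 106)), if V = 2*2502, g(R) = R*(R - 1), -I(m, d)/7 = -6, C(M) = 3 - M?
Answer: 15123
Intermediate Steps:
I(m, d) = 42 (I(m, d) = -7*(-6) = 42)
g(R) = R*(-1 + R)
V = 5004
K(w, x) = 45 - w (K(w, x) = (3 - w) + 42 = 45 - w)
V + ((13198 - 3105) + K(g(2) - 1*(-17), 106)) = 5004 + ((13198 - 3105) + (45 - (2*(-1 + 2) - 1*(-17)))) = 5004 + (10093 + (45 - (2*1 + 17))) = 5004 + (10093 + (45 - (2 + 17))) = 5004 + (10093 + (45 - 1*19)) = 5004 + (10093 + (45 - 19)) = 5004 + (10093 + 26) = 5004 + 10119 = 15123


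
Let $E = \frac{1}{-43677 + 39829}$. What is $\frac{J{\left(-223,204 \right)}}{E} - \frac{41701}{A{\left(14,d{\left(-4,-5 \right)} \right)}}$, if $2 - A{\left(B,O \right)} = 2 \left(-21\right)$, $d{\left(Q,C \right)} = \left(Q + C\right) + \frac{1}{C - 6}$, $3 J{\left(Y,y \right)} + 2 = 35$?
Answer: $- \frac{173103}{4} \approx -43276.0$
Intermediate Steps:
$J{\left(Y,y \right)} = 11$ ($J{\left(Y,y \right)} = - \frac{2}{3} + \frac{1}{3} \cdot 35 = - \frac{2}{3} + \frac{35}{3} = 11$)
$d{\left(Q,C \right)} = C + Q + \frac{1}{-6 + C}$ ($d{\left(Q,C \right)} = \left(C + Q\right) + \frac{1}{-6 + C} = C + Q + \frac{1}{-6 + C}$)
$A{\left(B,O \right)} = 44$ ($A{\left(B,O \right)} = 2 - 2 \left(-21\right) = 2 - -42 = 2 + 42 = 44$)
$E = - \frac{1}{3848}$ ($E = \frac{1}{-3848} = - \frac{1}{3848} \approx -0.00025988$)
$\frac{J{\left(-223,204 \right)}}{E} - \frac{41701}{A{\left(14,d{\left(-4,-5 \right)} \right)}} = \frac{11}{- \frac{1}{3848}} - \frac{41701}{44} = 11 \left(-3848\right) - \frac{3791}{4} = -42328 - \frac{3791}{4} = - \frac{173103}{4}$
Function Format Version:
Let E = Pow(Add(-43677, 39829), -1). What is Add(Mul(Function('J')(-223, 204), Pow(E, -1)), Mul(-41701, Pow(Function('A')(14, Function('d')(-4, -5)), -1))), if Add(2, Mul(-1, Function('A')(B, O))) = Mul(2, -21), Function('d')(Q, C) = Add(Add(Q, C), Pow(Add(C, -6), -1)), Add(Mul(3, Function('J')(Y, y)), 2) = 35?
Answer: Rational(-173103, 4) ≈ -43276.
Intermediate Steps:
Function('J')(Y, y) = 11 (Function('J')(Y, y) = Add(Rational(-2, 3), Mul(Rational(1, 3), 35)) = Add(Rational(-2, 3), Rational(35, 3)) = 11)
Function('d')(Q, C) = Add(C, Q, Pow(Add(-6, C), -1)) (Function('d')(Q, C) = Add(Add(C, Q), Pow(Add(-6, C), -1)) = Add(C, Q, Pow(Add(-6, C), -1)))
Function('A')(B, O) = 44 (Function('A')(B, O) = Add(2, Mul(-1, Mul(2, -21))) = Add(2, Mul(-1, -42)) = Add(2, 42) = 44)
E = Rational(-1, 3848) (E = Pow(-3848, -1) = Rational(-1, 3848) ≈ -0.00025988)
Add(Mul(Function('J')(-223, 204), Pow(E, -1)), Mul(-41701, Pow(Function('A')(14, Function('d')(-4, -5)), -1))) = Add(Mul(11, Pow(Rational(-1, 3848), -1)), Mul(-41701, Pow(44, -1))) = Add(Mul(11, -3848), Mul(-41701, Rational(1, 44))) = Add(-42328, Rational(-3791, 4)) = Rational(-173103, 4)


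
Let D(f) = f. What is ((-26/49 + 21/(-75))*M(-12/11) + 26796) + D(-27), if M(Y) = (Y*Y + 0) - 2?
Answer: 80978211/3025 ≈ 26770.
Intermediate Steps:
M(Y) = -2 + Y² (M(Y) = (Y² + 0) - 2 = Y² - 2 = -2 + Y²)
((-26/49 + 21/(-75))*M(-12/11) + 26796) + D(-27) = ((-26/49 + 21/(-75))*(-2 + (-12/11)²) + 26796) - 27 = ((-26*1/49 + 21*(-1/75))*(-2 + (-12*1/11)²) + 26796) - 27 = ((-26/49 - 7/25)*(-2 + (-12/11)²) + 26796) - 27 = (-993*(-2 + 144/121)/1225 + 26796) - 27 = (-993/1225*(-98/121) + 26796) - 27 = (1986/3025 + 26796) - 27 = 81059886/3025 - 27 = 80978211/3025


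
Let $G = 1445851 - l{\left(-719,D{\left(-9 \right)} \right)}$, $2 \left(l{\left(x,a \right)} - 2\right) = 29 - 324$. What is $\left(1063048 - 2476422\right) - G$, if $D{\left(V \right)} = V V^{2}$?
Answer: $- \frac{5718741}{2} \approx -2.8594 \cdot 10^{6}$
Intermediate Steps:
$D{\left(V \right)} = V^{3}$
$l{\left(x,a \right)} = - \frac{291}{2}$ ($l{\left(x,a \right)} = 2 + \frac{29 - 324}{2} = 2 + \frac{1}{2} \left(-295\right) = 2 - \frac{295}{2} = - \frac{291}{2}$)
$G = \frac{2891993}{2}$ ($G = 1445851 - - \frac{291}{2} = 1445851 + \frac{291}{2} = \frac{2891993}{2} \approx 1.446 \cdot 10^{6}$)
$\left(1063048 - 2476422\right) - G = \left(1063048 - 2476422\right) - \frac{2891993}{2} = -1413374 - \frac{2891993}{2} = - \frac{5718741}{2}$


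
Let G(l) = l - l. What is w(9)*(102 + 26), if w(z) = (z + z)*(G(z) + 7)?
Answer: 16128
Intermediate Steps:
G(l) = 0
w(z) = 14*z (w(z) = (z + z)*(0 + 7) = (2*z)*7 = 14*z)
w(9)*(102 + 26) = (14*9)*(102 + 26) = 126*128 = 16128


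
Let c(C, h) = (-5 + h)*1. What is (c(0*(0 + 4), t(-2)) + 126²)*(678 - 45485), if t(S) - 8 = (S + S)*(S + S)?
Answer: -712207265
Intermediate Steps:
t(S) = 8 + 4*S² (t(S) = 8 + (S + S)*(S + S) = 8 + (2*S)*(2*S) = 8 + 4*S²)
c(C, h) = -5 + h
(c(0*(0 + 4), t(-2)) + 126²)*(678 - 45485) = ((-5 + (8 + 4*(-2)²)) + 126²)*(678 - 45485) = ((-5 + (8 + 4*4)) + 15876)*(-44807) = ((-5 + (8 + 16)) + 15876)*(-44807) = ((-5 + 24) + 15876)*(-44807) = (19 + 15876)*(-44807) = 15895*(-44807) = -712207265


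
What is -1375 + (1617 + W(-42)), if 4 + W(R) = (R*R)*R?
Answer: -73850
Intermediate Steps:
W(R) = -4 + R³ (W(R) = -4 + (R*R)*R = -4 + R²*R = -4 + R³)
-1375 + (1617 + W(-42)) = -1375 + (1617 + (-4 + (-42)³)) = -1375 + (1617 + (-4 - 74088)) = -1375 + (1617 - 74092) = -1375 - 72475 = -73850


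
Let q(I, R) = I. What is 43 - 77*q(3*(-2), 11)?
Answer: 505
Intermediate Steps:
43 - 77*q(3*(-2), 11) = 43 - 231*(-2) = 43 - 77*(-6) = 43 + 462 = 505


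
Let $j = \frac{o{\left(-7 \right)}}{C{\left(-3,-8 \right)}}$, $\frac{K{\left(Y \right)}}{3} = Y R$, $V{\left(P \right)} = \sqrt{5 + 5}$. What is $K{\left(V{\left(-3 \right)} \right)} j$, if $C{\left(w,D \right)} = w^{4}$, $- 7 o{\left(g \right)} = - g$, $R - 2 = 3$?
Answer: $- \frac{5 \sqrt{10}}{27} \approx -0.58561$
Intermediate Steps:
$R = 5$ ($R = 2 + 3 = 5$)
$o{\left(g \right)} = \frac{g}{7}$ ($o{\left(g \right)} = - \frac{\left(-1\right) g}{7} = \frac{g}{7}$)
$V{\left(P \right)} = \sqrt{10}$
$K{\left(Y \right)} = 15 Y$ ($K{\left(Y \right)} = 3 Y 5 = 3 \cdot 5 Y = 15 Y$)
$j = - \frac{1}{81}$ ($j = \frac{\frac{1}{7} \left(-7\right)}{\left(-3\right)^{4}} = - \frac{1}{81} \approx -0.012346$)
$K{\left(V{\left(-3 \right)} \right)} j = 15 \sqrt{10} \left(- \frac{1}{81}\right) = - \frac{5 \sqrt{10}}{27}$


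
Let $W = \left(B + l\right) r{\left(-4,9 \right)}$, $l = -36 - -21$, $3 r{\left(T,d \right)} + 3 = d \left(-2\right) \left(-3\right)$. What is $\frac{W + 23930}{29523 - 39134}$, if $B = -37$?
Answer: $- \frac{23046}{9611} \approx -2.3979$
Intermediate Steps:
$r{\left(T,d \right)} = -1 + 2 d$ ($r{\left(T,d \right)} = -1 + \frac{d \left(-2\right) \left(-3\right)}{3} = -1 + \frac{- 2 d \left(-3\right)}{3} = -1 + \frac{6 d}{3} = -1 + 2 d$)
$l = -15$ ($l = -36 + 21 = -15$)
$W = -884$ ($W = \left(-37 - 15\right) \left(-1 + 2 \cdot 9\right) = - 52 \left(-1 + 18\right) = \left(-52\right) 17 = -884$)
$\frac{W + 23930}{29523 - 39134} = \frac{-884 + 23930}{29523 - 39134} = \frac{23046}{-9611} = 23046 \left(- \frac{1}{9611}\right) = - \frac{23046}{9611}$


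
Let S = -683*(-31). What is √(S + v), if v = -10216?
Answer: √10957 ≈ 104.68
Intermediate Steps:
S = 21173
√(S + v) = √(21173 - 10216) = √10957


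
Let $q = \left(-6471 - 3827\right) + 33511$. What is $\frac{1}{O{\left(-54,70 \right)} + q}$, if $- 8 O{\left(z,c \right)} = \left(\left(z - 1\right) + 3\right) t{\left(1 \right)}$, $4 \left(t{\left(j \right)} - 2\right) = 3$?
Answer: $\frac{8}{185847} \approx 4.3046 \cdot 10^{-5}$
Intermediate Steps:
$t{\left(j \right)} = \frac{11}{4}$ ($t{\left(j \right)} = 2 + \frac{1}{4} \cdot 3 = 2 + \frac{3}{4} = \frac{11}{4}$)
$O{\left(z,c \right)} = - \frac{11}{16} - \frac{11 z}{32}$ ($O{\left(z,c \right)} = - \frac{\left(\left(z - 1\right) + 3\right) \frac{11}{4}}{8} = - \frac{\left(\left(-1 + z\right) + 3\right) \frac{11}{4}}{8} = - \frac{\left(2 + z\right) \frac{11}{4}}{8} = - \frac{\frac{11}{2} + \frac{11 z}{4}}{8} = - \frac{11}{16} - \frac{11 z}{32}$)
$q = 23213$ ($q = -10298 + 33511 = 23213$)
$\frac{1}{O{\left(-54,70 \right)} + q} = \frac{1}{\left(- \frac{11}{16} - - \frac{297}{16}\right) + 23213} = \frac{1}{\left(- \frac{11}{16} + \frac{297}{16}\right) + 23213} = \frac{1}{\frac{143}{8} + 23213} = \frac{1}{\frac{185847}{8}} = \frac{8}{185847}$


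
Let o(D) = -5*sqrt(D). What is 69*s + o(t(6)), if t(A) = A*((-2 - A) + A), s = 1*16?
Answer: 1104 - 10*I*sqrt(3) ≈ 1104.0 - 17.32*I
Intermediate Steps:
s = 16
t(A) = -2*A (t(A) = A*(-2) = -2*A)
69*s + o(t(6)) = 69*16 - 5*2*I*sqrt(3) = 1104 - 10*I*sqrt(3)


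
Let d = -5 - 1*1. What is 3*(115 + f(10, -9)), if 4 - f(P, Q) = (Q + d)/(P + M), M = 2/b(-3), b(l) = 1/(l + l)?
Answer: 669/2 ≈ 334.50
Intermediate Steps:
b(l) = 1/(2*l)
M = -12 (M = 2/(((½)/(-3))) = 2/(((½)*(-⅓))) = 2/(-⅙) = 2*(-6) = -12)
d = -6 (d = -5 - 1 = -6)
f(P, Q) = 4 - (-6 + Q)/(-12 + P) (f(P, Q) = 4 - (Q - 6)/(P - 12) = 4 - (-6 + Q)/(-12 + P))
3*(115 + f(10, -9)) = 3*(115 + (-42 - 1*(-9) + 4*10)/(-12 + 10)) = 3*(115 + (-42 + 9 + 40)/(-2)) = 3*(115 - ½*7) = 3*(115 - 7/2) = 3*(223/2) = 669/2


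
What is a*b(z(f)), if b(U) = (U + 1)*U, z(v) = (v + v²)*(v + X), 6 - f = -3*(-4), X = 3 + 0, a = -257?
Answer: -2058570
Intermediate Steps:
X = 3
f = -6 (f = 6 - (-3)*(-4) = 6 - 1*12 = 6 - 12 = -6)
z(v) = (3 + v)*(v + v²) (z(v) = (v + v²)*(v + 3) = (v + v²)*(3 + v) = (3 + v)*(v + v²))
b(U) = U*(1 + U) (b(U) = (1 + U)*U = U*(1 + U))
a*b(z(f)) = -257*(-6*(3 + (-6)² + 4*(-6)))*(1 - 6*(3 + (-6)² + 4*(-6))) = -257*(-6*(3 + 36 - 24))*(1 - 6*(3 + 36 - 24)) = -257*(-6*15)*(1 - 6*15) = -(-23130)*(1 - 90) = -(-23130)*(-89) = -257*8010 = -2058570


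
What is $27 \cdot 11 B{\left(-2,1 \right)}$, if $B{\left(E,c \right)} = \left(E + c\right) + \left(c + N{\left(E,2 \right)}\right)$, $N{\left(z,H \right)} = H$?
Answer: $594$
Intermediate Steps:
$B{\left(E,c \right)} = 2 + E + 2 c$ ($B{\left(E,c \right)} = \left(E + c\right) + \left(c + 2\right) = \left(E + c\right) + \left(2 + c\right) = 2 + E + 2 c$)
$27 \cdot 11 B{\left(-2,1 \right)} = 27 \cdot 11 \left(2 - 2 + 2 \cdot 1\right) = 297 \left(2 - 2 + 2\right) = 297 \cdot 2 = 594$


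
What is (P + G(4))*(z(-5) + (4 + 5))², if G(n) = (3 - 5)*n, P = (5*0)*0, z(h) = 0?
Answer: -648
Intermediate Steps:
P = 0 (P = 0*0 = 0)
G(n) = -2*n
(P + G(4))*(z(-5) + (4 + 5))² = (0 - 2*4)*(0 + (4 + 5))² = (0 - 8)*(0 + 9)² = -8*9² = -8*81 = -648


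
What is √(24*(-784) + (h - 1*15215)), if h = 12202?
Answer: I*√21829 ≈ 147.75*I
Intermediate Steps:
√(24*(-784) + (h - 1*15215)) = √(24*(-784) + (12202 - 1*15215)) = √(-18816 + (12202 - 15215)) = √(-18816 - 3013) = √(-21829) = I*√21829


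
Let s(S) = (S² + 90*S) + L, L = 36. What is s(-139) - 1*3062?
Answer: 3785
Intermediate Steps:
s(S) = 36 + S² + 90*S (s(S) = (S² + 90*S) + 36 = 36 + S² + 90*S)
s(-139) - 1*3062 = (36 + (-139)² + 90*(-139)) - 1*3062 = (36 + 19321 - 12510) - 3062 = 6847 - 3062 = 3785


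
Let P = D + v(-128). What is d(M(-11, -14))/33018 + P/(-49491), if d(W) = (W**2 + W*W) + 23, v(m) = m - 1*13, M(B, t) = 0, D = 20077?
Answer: -219036185/544697946 ≈ -0.40212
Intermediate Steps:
v(m) = -13 + m (v(m) = m - 13 = -13 + m)
d(W) = 23 + 2*W**2 (d(W) = (W**2 + W**2) + 23 = 2*W**2 + 23 = 23 + 2*W**2)
P = 19936 (P = 20077 + (-13 - 128) = 20077 - 141 = 19936)
d(M(-11, -14))/33018 + P/(-49491) = (23 + 2*0**2)/33018 + 19936/(-49491) = (23 + 2*0)*(1/33018) + 19936*(-1/49491) = (23 + 0)*(1/33018) - 19936/49491 = 23*(1/33018) - 19936/49491 = 23/33018 - 19936/49491 = -219036185/544697946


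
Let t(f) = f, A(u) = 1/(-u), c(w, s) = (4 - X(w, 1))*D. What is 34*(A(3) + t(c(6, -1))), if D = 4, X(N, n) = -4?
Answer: 3230/3 ≈ 1076.7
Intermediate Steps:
c(w, s) = 32 (c(w, s) = (4 - 1*(-4))*4 = (4 + 4)*4 = 8*4 = 32)
A(u) = -1/u
34*(A(3) + t(c(6, -1))) = 34*(-1/3 + 32) = 34*(-1*⅓ + 32) = 34*(-⅓ + 32) = 34*(95/3) = 3230/3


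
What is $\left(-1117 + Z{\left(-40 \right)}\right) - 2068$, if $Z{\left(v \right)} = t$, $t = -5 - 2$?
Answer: $-3192$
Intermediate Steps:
$t = -7$
$Z{\left(v \right)} = -7$
$\left(-1117 + Z{\left(-40 \right)}\right) - 2068 = \left(-1117 - 7\right) - 2068 = -1124 - 2068 = -3192$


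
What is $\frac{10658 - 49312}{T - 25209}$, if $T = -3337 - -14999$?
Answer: $\frac{38654}{13547} \approx 2.8533$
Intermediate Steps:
$T = 11662$ ($T = -3337 + 14999 = 11662$)
$\frac{10658 - 49312}{T - 25209} = \frac{10658 - 49312}{11662 - 25209} = - \frac{38654}{-13547} = \left(-38654\right) \left(- \frac{1}{13547}\right) = \frac{38654}{13547}$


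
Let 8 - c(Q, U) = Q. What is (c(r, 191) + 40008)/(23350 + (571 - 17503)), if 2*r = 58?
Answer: 39987/6418 ≈ 6.2304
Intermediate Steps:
r = 29 (r = (1/2)*58 = 29)
c(Q, U) = 8 - Q
(c(r, 191) + 40008)/(23350 + (571 - 17503)) = ((8 - 1*29) + 40008)/(23350 + (571 - 17503)) = ((8 - 29) + 40008)/(23350 - 16932) = (-21 + 40008)/6418 = 39987*(1/6418) = 39987/6418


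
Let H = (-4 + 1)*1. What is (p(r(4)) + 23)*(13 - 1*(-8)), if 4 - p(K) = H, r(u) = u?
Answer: 630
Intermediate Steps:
H = -3 (H = -3*1 = -3)
p(K) = 7 (p(K) = 4 - 1*(-3) = 4 + 3 = 7)
(p(r(4)) + 23)*(13 - 1*(-8)) = (7 + 23)*(13 - 1*(-8)) = 30*(13 + 8) = 30*21 = 630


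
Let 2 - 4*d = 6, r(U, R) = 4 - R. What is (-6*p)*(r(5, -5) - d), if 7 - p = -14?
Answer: -1260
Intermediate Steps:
p = 21 (p = 7 - 1*(-14) = 7 + 14 = 21)
d = -1 (d = ½ - ¼*6 = ½ - 3/2 = -1)
(-6*p)*(r(5, -5) - d) = (-6*21)*((4 - 1*(-5)) - 1*(-1)) = -126*((4 + 5) + 1) = -126*(9 + 1) = -126*10 = -1260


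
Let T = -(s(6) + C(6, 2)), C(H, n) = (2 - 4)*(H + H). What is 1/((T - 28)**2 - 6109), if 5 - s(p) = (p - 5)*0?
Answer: -1/6028 ≈ -0.00016589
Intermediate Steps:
C(H, n) = -4*H
s(p) = 5 (s(p) = 5 - (p - 5)*0 = 5 - (-5 + p)*0 = 5 - 1*0 = 5 + 0 = 5)
T = 19 (T = -(5 - 4*6) = -(5 - 24) = -1*(-19) = 19)
1/((T - 28)**2 - 6109) = 1/((19 - 28)**2 - 6109) = 1/((-9)**2 - 6109) = 1/(81 - 6109) = 1/(-6028) = -1/6028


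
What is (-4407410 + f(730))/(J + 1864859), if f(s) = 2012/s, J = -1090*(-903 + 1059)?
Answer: -1608703644/618608935 ≈ -2.6005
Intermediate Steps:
J = -170040 (J = -1090*156 = -170040)
(-4407410 + f(730))/(J + 1864859) = (-4407410 + 2012/730)/(-170040 + 1864859) = (-4407410 + 2012*(1/730))/1694819 = (-4407410 + 1006/365)*(1/1694819) = -1608703644/365*1/1694819 = -1608703644/618608935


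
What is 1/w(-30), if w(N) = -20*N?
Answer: 1/600 ≈ 0.0016667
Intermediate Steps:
1/w(-30) = 1/(-20*(-30)) = 1/600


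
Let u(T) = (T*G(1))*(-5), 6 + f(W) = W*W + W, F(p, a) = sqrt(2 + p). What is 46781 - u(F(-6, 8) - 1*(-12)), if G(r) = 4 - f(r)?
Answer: 47261 + 80*I ≈ 47261.0 + 80.0*I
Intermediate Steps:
f(W) = -6 + W + W**2 (f(W) = -6 + (W*W + W) = -6 + (W**2 + W) = -6 + (W + W**2) = -6 + W + W**2)
G(r) = 10 - r - r**2 (G(r) = 4 - (-6 + r + r**2) = 4 + (6 - r - r**2) = 10 - r - r**2)
u(T) = -40*T (u(T) = (T*(10 - 1*1 - 1*1**2))*(-5) = (T*(10 - 1 - 1*1))*(-5) = (T*(10 - 1 - 1))*(-5) = (T*8)*(-5) = (8*T)*(-5) = -40*T)
46781 - u(F(-6, 8) - 1*(-12)) = 46781 - (-40)*(sqrt(2 - 6) - 1*(-12)) = 46781 - (-40)*(sqrt(-4) + 12) = 46781 - (-40)*(2*I + 12) = 46781 - (-40)*(12 + 2*I) = 46781 - (-480 - 80*I) = 46781 + (480 + 80*I) = 47261 + 80*I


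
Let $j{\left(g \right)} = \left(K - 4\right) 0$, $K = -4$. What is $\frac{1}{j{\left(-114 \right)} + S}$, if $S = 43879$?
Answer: $\frac{1}{43879} \approx 2.279 \cdot 10^{-5}$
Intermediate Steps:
$j{\left(g \right)} = 0$ ($j{\left(g \right)} = \left(-4 - 4\right) 0 = \left(-8\right) 0 = 0$)
$\frac{1}{j{\left(-114 \right)} + S} = \frac{1}{0 + 43879} = \frac{1}{43879}$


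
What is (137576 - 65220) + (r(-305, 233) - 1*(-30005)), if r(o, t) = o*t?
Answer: 31296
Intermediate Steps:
(137576 - 65220) + (r(-305, 233) - 1*(-30005)) = (137576 - 65220) + (-305*233 - 1*(-30005)) = 72356 + (-71065 + 30005) = 72356 - 41060 = 31296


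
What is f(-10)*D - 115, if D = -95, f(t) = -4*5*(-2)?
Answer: -3915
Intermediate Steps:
f(t) = 40 (f(t) = -20*(-2) = 40)
f(-10)*D - 115 = 40*(-95) - 115 = -3800 - 115 = -3915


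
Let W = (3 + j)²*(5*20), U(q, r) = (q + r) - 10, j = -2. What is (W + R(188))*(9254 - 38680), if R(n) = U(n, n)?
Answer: -13712516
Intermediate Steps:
U(q, r) = -10 + q + r
R(n) = -10 + 2*n (R(n) = -10 + n + n = -10 + 2*n)
W = 100 (W = (3 - 2)²*(5*20) = 1²*100 = 1*100 = 100)
(W + R(188))*(9254 - 38680) = (100 + (-10 + 2*188))*(9254 - 38680) = (100 + (-10 + 376))*(-29426) = (100 + 366)*(-29426) = 466*(-29426) = -13712516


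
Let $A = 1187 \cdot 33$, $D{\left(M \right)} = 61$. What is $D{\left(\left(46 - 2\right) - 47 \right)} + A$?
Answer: $39232$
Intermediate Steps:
$A = 39171$
$D{\left(\left(46 - 2\right) - 47 \right)} + A = 61 + 39171 = 39232$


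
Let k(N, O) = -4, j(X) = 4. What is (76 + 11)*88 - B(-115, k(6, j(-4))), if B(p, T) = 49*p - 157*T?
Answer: 12663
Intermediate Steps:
B(p, T) = -157*T + 49*p
(76 + 11)*88 - B(-115, k(6, j(-4))) = (76 + 11)*88 - (-157*(-4) + 49*(-115)) = 87*88 - (628 - 5635) = 7656 - 1*(-5007) = 7656 + 5007 = 12663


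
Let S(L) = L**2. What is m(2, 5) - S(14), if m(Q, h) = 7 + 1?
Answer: -188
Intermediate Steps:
m(Q, h) = 8
m(2, 5) - S(14) = 8 - 1*14**2 = 8 - 1*196 = 8 - 196 = -188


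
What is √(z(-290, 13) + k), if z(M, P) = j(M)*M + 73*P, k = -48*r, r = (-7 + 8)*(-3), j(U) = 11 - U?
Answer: I*√86197 ≈ 293.59*I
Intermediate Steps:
r = -3 (r = 1*(-3) = -3)
k = 144 (k = -48*(-3) = 144)
z(M, P) = 73*P + M*(11 - M) (z(M, P) = (11 - M)*M + 73*P = M*(11 - M) + 73*P = 73*P + M*(11 - M))
√(z(-290, 13) + k) = √((73*13 - 1*(-290)*(-11 - 290)) + 144) = √((949 - 1*(-290)*(-301)) + 144) = √((949 - 87290) + 144) = √(-86341 + 144) = √(-86197) = I*√86197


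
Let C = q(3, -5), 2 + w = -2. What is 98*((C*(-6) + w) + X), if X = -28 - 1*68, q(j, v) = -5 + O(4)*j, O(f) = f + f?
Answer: -20972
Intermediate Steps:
w = -4 (w = -2 - 2 = -4)
O(f) = 2*f
q(j, v) = -5 + 8*j (q(j, v) = -5 + (2*4)*j = -5 + 8*j)
C = 19 (C = -5 + 8*3 = -5 + 24 = 19)
X = -96 (X = -28 - 68 = -96)
98*((C*(-6) + w) + X) = 98*((19*(-6) - 4) - 96) = 98*((-114 - 4) - 96) = 98*(-118 - 96) = 98*(-214) = -20972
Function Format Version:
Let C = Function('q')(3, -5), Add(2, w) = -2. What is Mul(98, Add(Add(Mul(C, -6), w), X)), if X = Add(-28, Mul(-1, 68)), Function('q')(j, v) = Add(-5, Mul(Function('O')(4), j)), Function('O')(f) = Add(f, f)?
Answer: -20972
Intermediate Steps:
w = -4 (w = Add(-2, -2) = -4)
Function('O')(f) = Mul(2, f)
Function('q')(j, v) = Add(-5, Mul(8, j)) (Function('q')(j, v) = Add(-5, Mul(Mul(2, 4), j)) = Add(-5, Mul(8, j)))
C = 19 (C = Add(-5, Mul(8, 3)) = Add(-5, 24) = 19)
X = -96 (X = Add(-28, -68) = -96)
Mul(98, Add(Add(Mul(C, -6), w), X)) = Mul(98, Add(Add(Mul(19, -6), -4), -96)) = Mul(98, Add(Add(-114, -4), -96)) = Mul(98, Add(-118, -96)) = Mul(98, -214) = -20972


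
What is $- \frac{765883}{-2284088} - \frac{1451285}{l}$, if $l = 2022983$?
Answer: $- \frac{1765494364091}{4620671194504} \approx -0.38209$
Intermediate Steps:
$- \frac{765883}{-2284088} - \frac{1451285}{l} = - \frac{765883}{-2284088} - \frac{1451285}{2022983} = \left(-765883\right) \left(- \frac{1}{2284088}\right) - \frac{1451285}{2022983} = \frac{765883}{2284088} - \frac{1451285}{2022983} = - \frac{1765494364091}{4620671194504}$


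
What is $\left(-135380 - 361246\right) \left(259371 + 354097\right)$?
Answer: $-304664158968$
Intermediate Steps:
$\left(-135380 - 361246\right) \left(259371 + 354097\right) = \left(-496626\right) 613468 = -304664158968$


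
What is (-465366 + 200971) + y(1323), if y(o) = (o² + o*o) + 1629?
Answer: 3237892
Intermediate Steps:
y(o) = 1629 + 2*o² (y(o) = (o² + o²) + 1629 = 2*o² + 1629 = 1629 + 2*o²)
(-465366 + 200971) + y(1323) = (-465366 + 200971) + (1629 + 2*1323²) = -264395 + (1629 + 2*1750329) = -264395 + (1629 + 3500658) = -264395 + 3502287 = 3237892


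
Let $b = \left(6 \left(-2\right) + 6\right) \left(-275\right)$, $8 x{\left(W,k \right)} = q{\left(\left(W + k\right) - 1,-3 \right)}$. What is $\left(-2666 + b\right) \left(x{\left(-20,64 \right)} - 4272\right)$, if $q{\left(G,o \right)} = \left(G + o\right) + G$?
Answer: $4329811$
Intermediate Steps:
$q{\left(G,o \right)} = o + 2 G$
$x{\left(W,k \right)} = - \frac{5}{8} + \frac{W}{4} + \frac{k}{4}$ ($x{\left(W,k \right)} = \frac{-3 + 2 \left(\left(W + k\right) - 1\right)}{8} = \frac{-3 + 2 \left(-1 + W + k\right)}{8} = \frac{-3 + \left(-2 + 2 W + 2 k\right)}{8} = \frac{-5 + 2 W + 2 k}{8} = - \frac{5}{8} + \frac{W}{4} + \frac{k}{4}$)
$b = 1650$ ($b = \left(-12 + 6\right) \left(-275\right) = \left(-6\right) \left(-275\right) = 1650$)
$\left(-2666 + b\right) \left(x{\left(-20,64 \right)} - 4272\right) = \left(-2666 + 1650\right) \left(\left(- \frac{5}{8} + \frac{1}{4} \left(-20\right) + \frac{1}{4} \cdot 64\right) - 4272\right) = - 1016 \left(\left(- \frac{5}{8} - 5 + 16\right) - 4272\right) = - 1016 \left(\frac{83}{8} - 4272\right) = \left(-1016\right) \left(- \frac{34093}{8}\right) = 4329811$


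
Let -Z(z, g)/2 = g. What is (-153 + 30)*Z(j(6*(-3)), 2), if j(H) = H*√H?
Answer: 492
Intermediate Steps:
j(H) = H^(3/2)
Z(z, g) = -2*g
(-153 + 30)*Z(j(6*(-3)), 2) = (-153 + 30)*(-2*2) = -123*(-4) = 492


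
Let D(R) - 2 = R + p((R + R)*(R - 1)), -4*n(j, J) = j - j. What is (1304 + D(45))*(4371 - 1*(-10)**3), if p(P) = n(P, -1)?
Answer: 7256221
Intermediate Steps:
n(j, J) = 0 (n(j, J) = -(j - j)/4 = -1/4*0 = 0)
p(P) = 0
D(R) = 2 + R (D(R) = 2 + (R + 0) = 2 + R)
(1304 + D(45))*(4371 - 1*(-10)**3) = (1304 + (2 + 45))*(4371 - 1*(-10)**3) = (1304 + 47)*(4371 - 1*(-1000)) = 1351*(4371 + 1000) = 1351*5371 = 7256221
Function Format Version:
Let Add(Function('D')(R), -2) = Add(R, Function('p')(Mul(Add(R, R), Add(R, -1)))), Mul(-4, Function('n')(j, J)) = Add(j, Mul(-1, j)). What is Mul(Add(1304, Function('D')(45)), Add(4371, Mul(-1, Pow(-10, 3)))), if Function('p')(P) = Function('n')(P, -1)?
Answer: 7256221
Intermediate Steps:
Function('n')(j, J) = 0 (Function('n')(j, J) = Mul(Rational(-1, 4), Add(j, Mul(-1, j))) = Mul(Rational(-1, 4), 0) = 0)
Function('p')(P) = 0
Function('D')(R) = Add(2, R) (Function('D')(R) = Add(2, Add(R, 0)) = Add(2, R))
Mul(Add(1304, Function('D')(45)), Add(4371, Mul(-1, Pow(-10, 3)))) = Mul(Add(1304, Add(2, 45)), Add(4371, Mul(-1, Pow(-10, 3)))) = Mul(Add(1304, 47), Add(4371, Mul(-1, -1000))) = Mul(1351, Add(4371, 1000)) = Mul(1351, 5371) = 7256221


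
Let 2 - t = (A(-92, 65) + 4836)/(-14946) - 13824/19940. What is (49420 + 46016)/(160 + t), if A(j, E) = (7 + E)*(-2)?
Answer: 296272353465/506041009 ≈ 585.47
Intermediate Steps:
A(j, E) = -14 - 2*E
t = 37342436/12417635 (t = 2 - (((-14 - 2*65) + 4836)/(-14946) - 13824/19940) = 2 - (((-14 - 130) + 4836)*(-1/14946) - 13824*1/19940) = 2 - ((-144 + 4836)*(-1/14946) - 3456/4985) = 2 - (4692*(-1/14946) - 3456/4985) = 2 - (-782/2491 - 3456/4985) = 2 - 1*(-12507166/12417635) = 2 + 12507166/12417635 = 37342436/12417635 ≈ 3.0072)
(49420 + 46016)/(160 + t) = (49420 + 46016)/(160 + 37342436/12417635) = 95436/(2024164036/12417635) = 95436*(12417635/2024164036) = 296272353465/506041009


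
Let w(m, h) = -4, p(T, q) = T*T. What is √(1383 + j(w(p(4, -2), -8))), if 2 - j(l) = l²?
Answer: 37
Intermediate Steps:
p(T, q) = T²
j(l) = 2 - l²
√(1383 + j(w(p(4, -2), -8))) = √(1383 + (2 - 1*(-4)²)) = √(1383 + (2 - 1*16)) = √(1383 + (2 - 16)) = √(1383 - 14) = √1369 = 37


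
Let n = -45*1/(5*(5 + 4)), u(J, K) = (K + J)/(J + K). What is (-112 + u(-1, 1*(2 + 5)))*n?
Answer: 111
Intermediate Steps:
u(J, K) = 1 (u(J, K) = (J + K)/(J + K) = 1)
n = -1 (n = -45/(9*5) = -45/45 = -45*1/45 = -1)
(-112 + u(-1, 1*(2 + 5)))*n = (-112 + 1)*(-1) = -111*(-1) = 111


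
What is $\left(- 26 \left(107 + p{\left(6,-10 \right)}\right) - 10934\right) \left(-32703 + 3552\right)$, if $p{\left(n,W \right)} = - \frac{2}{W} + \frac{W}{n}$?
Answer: $\frac{1993617456}{5} \approx 3.9872 \cdot 10^{8}$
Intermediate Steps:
$\left(- 26 \left(107 + p{\left(6,-10 \right)}\right) - 10934\right) \left(-32703 + 3552\right) = \left(- 26 \left(107 - \left(- \frac{1}{5} + \frac{5}{3}\right)\right) - 10934\right) \left(-32703 + 3552\right) = \left(- 26 \left(107 - \frac{22}{15}\right) + \left(-17917 + 6983\right)\right) \left(-29151\right) = \left(- 26 \left(107 + \left(\frac{1}{5} - \frac{5}{3}\right)\right) - 10934\right) \left(-29151\right) = \left(- 26 \left(107 - \frac{22}{15}\right) - 10934\right) \left(-29151\right) = \left(\left(-26\right) \frac{1583}{15} - 10934\right) \left(-29151\right) = \left(- \frac{41158}{15} - 10934\right) \left(-29151\right) = \left(- \frac{205168}{15}\right) \left(-29151\right) = \frac{1993617456}{5}$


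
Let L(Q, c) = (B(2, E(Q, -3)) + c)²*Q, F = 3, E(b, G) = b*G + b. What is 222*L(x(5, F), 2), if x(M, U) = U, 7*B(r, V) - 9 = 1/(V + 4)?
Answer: 674325/98 ≈ 6880.9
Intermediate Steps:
E(b, G) = b + G*b (E(b, G) = G*b + b = b + G*b)
B(r, V) = 9/7 + 1/(7*(4 + V)) (B(r, V) = 9/7 + 1/(7*(V + 4)) = 9/7 + 1/(7*(4 + V)))
L(Q, c) = Q*(c + (37 - 18*Q)/(7*(4 - 2*Q)))² (L(Q, c) = ((37 + 9*(Q*(1 - 3)))/(7*(4 + Q*(1 - 3))) + c)²*Q = ((37 + 9*(Q*(-2)))/(7*(4 + Q*(-2))) + c)²*Q = ((37 + 9*(-2*Q))/(7*(4 - 2*Q)) + c)²*Q = ((37 - 18*Q)/(7*(4 - 2*Q)) + c)²*Q = (c + (37 - 18*Q)/(7*(4 - 2*Q)))²*Q = Q*(c + (37 - 18*Q)/(7*(4 - 2*Q)))²)
222*L(x(5, F), 2) = 222*((1/196)*3*(37 - 18*3 + 14*2*(2 - 1*3))²/(2 - 1*3)²) = 222*((1/196)*3*(37 - 54 + 14*2*(2 - 3))²/(2 - 3)²) = 222*((1/196)*3*(37 - 54 + 14*2*(-1))²/(-1)²) = 222*((1/196)*3*1*(37 - 54 - 28)²) = 222*((1/196)*3*1*(-45)²) = 222*((1/196)*3*1*2025) = 222*(6075/196) = 674325/98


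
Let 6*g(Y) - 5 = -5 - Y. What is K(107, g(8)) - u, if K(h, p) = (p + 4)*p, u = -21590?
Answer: 194278/9 ≈ 21586.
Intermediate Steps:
g(Y) = -Y/6 (g(Y) = ⅚ + (-5 - Y)/6 = ⅚ + (-⅚ - Y/6) = -Y/6)
K(h, p) = p*(4 + p) (K(h, p) = (4 + p)*p = p*(4 + p))
K(107, g(8)) - u = (-⅙*8)*(4 - ⅙*8) - 1*(-21590) = -4*(4 - 4/3)/3 + 21590 = -4/3*8/3 + 21590 = -32/9 + 21590 = 194278/9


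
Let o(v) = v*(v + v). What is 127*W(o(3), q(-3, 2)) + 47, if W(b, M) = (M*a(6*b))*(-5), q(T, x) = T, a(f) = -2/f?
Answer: 211/18 ≈ 11.722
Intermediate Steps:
o(v) = 2*v² (o(v) = v*(2*v) = 2*v²)
W(b, M) = 5*M/(3*b) (W(b, M) = (M*(-2*1/(6*b)))*(-5) = (M*(-1/(3*b)))*(-5) = -M/(3*b)*(-5) = 5*M/(3*b))
127*W(o(3), q(-3, 2)) + 47 = 127*((5/3)*(-3)/(2*3²)) + 47 = 127*((5/3)*(-3)/(2*9)) + 47 = 127*((5/3)*(-3)/18) + 47 = 127*((5/3)*(-3)*(1/18)) + 47 = 127*(-5/18) + 47 = -635/18 + 47 = 211/18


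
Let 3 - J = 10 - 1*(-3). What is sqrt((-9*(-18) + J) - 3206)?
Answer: I*sqrt(3054) ≈ 55.263*I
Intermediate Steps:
J = -10 (J = 3 - (10 - 1*(-3)) = 3 - (10 + 3) = 3 - 1*13 = 3 - 13 = -10)
sqrt((-9*(-18) + J) - 3206) = sqrt((-9*(-18) - 10) - 3206) = sqrt((162 - 10) - 3206) = sqrt(152 - 3206) = sqrt(-3054) = I*sqrt(3054)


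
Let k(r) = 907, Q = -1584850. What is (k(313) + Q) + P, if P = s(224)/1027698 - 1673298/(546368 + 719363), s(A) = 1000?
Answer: -1030188846749443219/650394608619 ≈ -1.5839e+6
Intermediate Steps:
P = -859189638502/650394608619 (P = 1000/1027698 - 1673298/(546368 + 719363) = 1000*(1/1027698) - 1673298/1265731 = 500/513849 - 1673298*1/1265731 = 500/513849 - 1673298/1265731 = -859189638502/650394608619 ≈ -1.3210)
(k(313) + Q) + P = (907 - 1584850) - 859189638502/650394608619 = -1583943 - 859189638502/650394608619 = -1030188846749443219/650394608619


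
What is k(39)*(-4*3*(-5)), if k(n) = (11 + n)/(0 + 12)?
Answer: 250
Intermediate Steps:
k(n) = 11/12 + n/12 (k(n) = (11 + n)/12 = (11 + n)*(1/12) = 11/12 + n/12)
k(39)*(-4*3*(-5)) = (11/12 + (1/12)*39)*(-4*3*(-5)) = (11/12 + 13/4)*(-12*(-5)) = (25/6)*60 = 250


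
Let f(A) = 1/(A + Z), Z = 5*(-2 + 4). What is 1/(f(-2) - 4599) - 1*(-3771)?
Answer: 138738853/36791 ≈ 3771.0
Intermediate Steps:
Z = 10 (Z = 5*2 = 10)
f(A) = 1/(10 + A) (f(A) = 1/(A + 10) = 1/(10 + A))
1/(f(-2) - 4599) - 1*(-3771) = 1/(1/(10 - 2) - 4599) - 1*(-3771) = 1/(1/8 - 4599) + 3771 = 1/(⅛ - 4599) + 3771 = 1/(-36791/8) + 3771 = -8/36791 + 3771 = 138738853/36791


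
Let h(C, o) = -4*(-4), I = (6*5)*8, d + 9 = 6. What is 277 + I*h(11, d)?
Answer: 4117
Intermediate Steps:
d = -3 (d = -9 + 6 = -3)
I = 240 (I = 30*8 = 240)
h(C, o) = 16
277 + I*h(11, d) = 277 + 240*16 = 277 + 3840 = 4117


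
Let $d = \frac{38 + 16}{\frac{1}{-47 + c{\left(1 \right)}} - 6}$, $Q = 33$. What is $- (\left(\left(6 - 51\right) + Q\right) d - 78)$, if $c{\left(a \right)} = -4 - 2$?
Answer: $- \frac{9462}{319} \approx -29.661$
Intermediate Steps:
$c{\left(a \right)} = -6$ ($c{\left(a \right)} = -4 - 2 = -6$)
$d = - \frac{2862}{319}$ ($d = \frac{38 + 16}{\frac{1}{-47 - 6} - 6} = \frac{54}{\frac{1}{-53} - 6} = \frac{54}{- \frac{1}{53} - 6} = \frac{54}{- \frac{319}{53}} = 54 \left(- \frac{53}{319}\right) = - \frac{2862}{319} \approx -8.9718$)
$- (\left(\left(6 - 51\right) + Q\right) d - 78) = - (\left(\left(6 - 51\right) + 33\right) \left(- \frac{2862}{319}\right) - 78) = - (\left(-45 + 33\right) \left(- \frac{2862}{319}\right) - 78) = - (\left(-12\right) \left(- \frac{2862}{319}\right) - 78) = - (\frac{34344}{319} - 78) = \left(-1\right) \frac{9462}{319} = - \frac{9462}{319}$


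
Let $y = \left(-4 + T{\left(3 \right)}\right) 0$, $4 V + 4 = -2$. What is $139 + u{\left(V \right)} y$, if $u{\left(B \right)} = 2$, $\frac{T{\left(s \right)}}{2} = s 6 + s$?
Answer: $139$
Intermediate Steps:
$V = - \frac{3}{2}$ ($V = -1 + \frac{1}{4} \left(-2\right) = -1 - \frac{1}{2} = - \frac{3}{2} \approx -1.5$)
$T{\left(s \right)} = 14 s$ ($T{\left(s \right)} = 2 \left(s 6 + s\right) = 2 \left(6 s + s\right) = 2 \cdot 7 s = 14 s$)
$y = 0$ ($y = \left(-4 + 14 \cdot 3\right) 0 = \left(-4 + 42\right) 0 = 38 \cdot 0 = 0$)
$139 + u{\left(V \right)} y = 139 + 2 \cdot 0 = 139 + 0 = 139$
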